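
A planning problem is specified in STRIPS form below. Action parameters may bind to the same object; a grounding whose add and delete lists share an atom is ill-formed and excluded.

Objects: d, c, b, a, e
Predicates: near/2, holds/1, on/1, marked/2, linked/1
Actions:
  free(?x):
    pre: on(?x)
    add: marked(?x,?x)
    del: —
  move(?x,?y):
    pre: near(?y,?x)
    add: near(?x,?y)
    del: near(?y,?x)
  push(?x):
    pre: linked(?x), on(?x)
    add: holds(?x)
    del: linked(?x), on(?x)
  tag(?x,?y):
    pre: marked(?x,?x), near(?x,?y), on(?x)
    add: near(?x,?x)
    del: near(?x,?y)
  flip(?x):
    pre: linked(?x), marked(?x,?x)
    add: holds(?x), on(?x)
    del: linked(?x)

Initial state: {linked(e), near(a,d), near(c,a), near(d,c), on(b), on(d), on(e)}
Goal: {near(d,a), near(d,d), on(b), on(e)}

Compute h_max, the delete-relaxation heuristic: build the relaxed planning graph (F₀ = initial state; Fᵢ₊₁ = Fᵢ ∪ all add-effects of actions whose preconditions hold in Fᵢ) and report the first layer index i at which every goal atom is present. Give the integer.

2

F0 = init (7 atoms)
F1 = F0 ∪ {holds(e), marked(b,b), marked(d,d), marked(e,e), near(a,c), near(c,d), near(d,a)}  (14 atoms)
F2 = F1 ∪ {near(d,d)}  (15 atoms)
goal ⊆ F2  ⇒  h_max = 2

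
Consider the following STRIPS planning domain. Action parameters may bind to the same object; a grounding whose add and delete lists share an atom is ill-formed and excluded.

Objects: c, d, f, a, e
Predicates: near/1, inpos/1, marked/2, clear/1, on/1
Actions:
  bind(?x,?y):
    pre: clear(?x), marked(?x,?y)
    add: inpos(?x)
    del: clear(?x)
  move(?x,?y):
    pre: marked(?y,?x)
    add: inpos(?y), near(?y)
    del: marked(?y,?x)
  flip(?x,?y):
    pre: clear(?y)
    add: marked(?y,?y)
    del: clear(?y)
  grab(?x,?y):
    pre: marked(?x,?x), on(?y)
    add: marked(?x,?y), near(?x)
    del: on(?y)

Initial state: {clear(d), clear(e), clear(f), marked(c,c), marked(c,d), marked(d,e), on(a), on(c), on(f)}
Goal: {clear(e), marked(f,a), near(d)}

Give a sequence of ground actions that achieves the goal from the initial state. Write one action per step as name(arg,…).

move(e,d); flip(c,f); grab(f,a)

1. move(e,d)  →  {clear(d), clear(e), clear(f), inpos(d), marked(c,c), marked(c,d), near(d), on(a), on(c), on(f)}
2. flip(c,f)  →  {clear(d), clear(e), inpos(d), marked(c,c), marked(c,d), marked(f,f), near(d), on(a), on(c), on(f)}
3. grab(f,a)  →  {clear(d), clear(e), inpos(d), marked(c,c), marked(c,d), marked(f,a), marked(f,f), near(d), near(f), on(c), on(f)}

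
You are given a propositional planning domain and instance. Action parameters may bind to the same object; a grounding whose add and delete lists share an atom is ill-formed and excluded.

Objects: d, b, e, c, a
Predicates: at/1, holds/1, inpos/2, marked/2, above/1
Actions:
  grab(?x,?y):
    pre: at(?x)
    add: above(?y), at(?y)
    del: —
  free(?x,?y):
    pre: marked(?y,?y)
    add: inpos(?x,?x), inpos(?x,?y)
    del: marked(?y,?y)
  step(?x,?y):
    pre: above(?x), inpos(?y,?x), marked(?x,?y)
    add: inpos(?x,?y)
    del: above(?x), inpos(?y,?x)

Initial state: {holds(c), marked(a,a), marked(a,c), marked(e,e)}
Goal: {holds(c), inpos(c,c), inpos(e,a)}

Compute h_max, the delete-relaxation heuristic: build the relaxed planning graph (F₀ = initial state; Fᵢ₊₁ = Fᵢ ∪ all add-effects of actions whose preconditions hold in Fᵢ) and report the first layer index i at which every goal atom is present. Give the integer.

1

F0 = init (4 atoms)
F1 = F0 ∪ {inpos(a,a), inpos(a,e), inpos(b,a), inpos(b,b), inpos(b,e), inpos(c,a), inpos(c,c), inpos(c,e), inpos(d,a), inpos(d,d), inpos(d,e), inpos(e,a), inpos(e,e)}  (17 atoms)
goal ⊆ F1  ⇒  h_max = 1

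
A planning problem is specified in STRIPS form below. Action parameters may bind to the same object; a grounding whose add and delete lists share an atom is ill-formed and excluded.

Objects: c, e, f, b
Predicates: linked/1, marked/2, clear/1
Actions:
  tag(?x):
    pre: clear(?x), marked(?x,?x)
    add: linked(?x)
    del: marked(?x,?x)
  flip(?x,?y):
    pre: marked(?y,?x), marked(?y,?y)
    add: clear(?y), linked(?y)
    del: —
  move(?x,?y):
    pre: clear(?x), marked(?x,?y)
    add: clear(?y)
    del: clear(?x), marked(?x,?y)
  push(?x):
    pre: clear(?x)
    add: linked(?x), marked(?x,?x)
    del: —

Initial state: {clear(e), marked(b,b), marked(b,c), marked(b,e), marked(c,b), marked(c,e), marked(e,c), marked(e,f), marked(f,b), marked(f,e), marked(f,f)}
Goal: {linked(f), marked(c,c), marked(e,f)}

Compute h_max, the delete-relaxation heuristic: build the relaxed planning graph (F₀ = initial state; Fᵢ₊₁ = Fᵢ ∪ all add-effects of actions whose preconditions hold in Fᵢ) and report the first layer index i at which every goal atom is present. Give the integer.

F0 = init (11 atoms)
F1 = F0 ∪ {clear(b), clear(c), clear(f), linked(b), linked(e), linked(f), marked(e,e)}  (18 atoms)
F2 = F1 ∪ {linked(c), marked(c,c)}  (20 atoms)
goal ⊆ F2  ⇒  h_max = 2

2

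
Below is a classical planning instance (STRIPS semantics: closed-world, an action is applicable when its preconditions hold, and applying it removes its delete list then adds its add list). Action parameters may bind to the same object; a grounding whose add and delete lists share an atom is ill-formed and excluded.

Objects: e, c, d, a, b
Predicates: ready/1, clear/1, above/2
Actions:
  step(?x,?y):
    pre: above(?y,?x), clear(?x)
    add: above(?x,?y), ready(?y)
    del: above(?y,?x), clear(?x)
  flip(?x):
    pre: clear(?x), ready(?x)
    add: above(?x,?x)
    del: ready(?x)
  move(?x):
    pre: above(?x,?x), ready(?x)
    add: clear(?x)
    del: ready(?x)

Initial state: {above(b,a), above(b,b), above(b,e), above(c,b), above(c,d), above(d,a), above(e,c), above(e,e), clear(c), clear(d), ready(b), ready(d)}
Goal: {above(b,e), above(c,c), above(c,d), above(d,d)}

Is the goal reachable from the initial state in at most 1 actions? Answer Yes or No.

1. flip(d)  →  {above(b,a), above(b,b), above(b,e), above(c,b), above(c,d), above(d,a), above(d,d), above(e,c), above(e,e), clear(c), clear(d), ready(b)}
2. step(d,c)  →  {above(b,a), above(b,b), above(b,e), above(c,b), above(d,a), above(d,c), above(d,d), above(e,c), above(e,e), clear(c), ready(b), ready(c)}
3. flip(c)  →  {above(b,a), above(b,b), above(b,e), above(c,b), above(c,c), above(d,a), above(d,c), above(d,d), above(e,c), above(e,e), clear(c), ready(b)}
4. step(c,d)  →  {above(b,a), above(b,b), above(b,e), above(c,b), above(c,c), above(c,d), above(d,a), above(d,d), above(e,c), above(e,e), ready(b), ready(d)}
optimal plan length = 4; 4 > 1

No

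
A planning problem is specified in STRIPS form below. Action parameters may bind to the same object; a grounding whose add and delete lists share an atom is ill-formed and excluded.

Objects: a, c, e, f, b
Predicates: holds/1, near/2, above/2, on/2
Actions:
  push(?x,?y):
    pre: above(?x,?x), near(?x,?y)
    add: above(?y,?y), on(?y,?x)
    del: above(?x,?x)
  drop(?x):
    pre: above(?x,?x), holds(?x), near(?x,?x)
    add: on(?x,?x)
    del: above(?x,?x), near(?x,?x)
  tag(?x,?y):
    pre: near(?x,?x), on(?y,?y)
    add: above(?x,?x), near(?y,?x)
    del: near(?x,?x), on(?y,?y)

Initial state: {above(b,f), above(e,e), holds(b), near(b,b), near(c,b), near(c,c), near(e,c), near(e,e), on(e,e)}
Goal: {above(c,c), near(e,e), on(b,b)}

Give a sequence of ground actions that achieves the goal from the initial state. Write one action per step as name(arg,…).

push(e,c); push(c,b); drop(b); tag(c,e)

1. push(e,c)  →  {above(b,f), above(c,c), holds(b), near(b,b), near(c,b), near(c,c), near(e,c), near(e,e), on(c,e), on(e,e)}
2. push(c,b)  →  {above(b,b), above(b,f), holds(b), near(b,b), near(c,b), near(c,c), near(e,c), near(e,e), on(b,c), on(c,e), on(e,e)}
3. drop(b)  →  {above(b,f), holds(b), near(c,b), near(c,c), near(e,c), near(e,e), on(b,b), on(b,c), on(c,e), on(e,e)}
4. tag(c,e)  →  {above(b,f), above(c,c), holds(b), near(c,b), near(e,c), near(e,e), on(b,b), on(b,c), on(c,e)}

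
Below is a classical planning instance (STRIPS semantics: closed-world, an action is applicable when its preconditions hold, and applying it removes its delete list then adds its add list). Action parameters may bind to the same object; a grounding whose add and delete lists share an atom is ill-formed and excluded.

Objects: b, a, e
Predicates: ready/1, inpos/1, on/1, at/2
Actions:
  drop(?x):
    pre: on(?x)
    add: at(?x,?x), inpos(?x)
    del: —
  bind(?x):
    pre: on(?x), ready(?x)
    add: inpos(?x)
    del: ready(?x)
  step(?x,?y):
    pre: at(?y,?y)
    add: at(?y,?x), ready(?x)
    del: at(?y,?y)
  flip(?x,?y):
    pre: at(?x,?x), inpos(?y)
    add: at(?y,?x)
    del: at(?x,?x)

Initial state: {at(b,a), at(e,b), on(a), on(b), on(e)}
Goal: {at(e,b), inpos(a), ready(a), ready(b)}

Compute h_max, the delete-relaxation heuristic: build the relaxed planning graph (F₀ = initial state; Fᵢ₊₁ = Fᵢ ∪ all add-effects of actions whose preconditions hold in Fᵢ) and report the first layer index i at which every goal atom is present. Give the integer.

2

F0 = init (5 atoms)
F1 = F0 ∪ {at(a,a), at(b,b), at(e,e), inpos(a), inpos(b), inpos(e)}  (11 atoms)
F2 = F1 ∪ {at(a,b), at(a,e), at(b,e), at(e,a), ready(a), ready(b), ready(e)}  (18 atoms)
goal ⊆ F2  ⇒  h_max = 2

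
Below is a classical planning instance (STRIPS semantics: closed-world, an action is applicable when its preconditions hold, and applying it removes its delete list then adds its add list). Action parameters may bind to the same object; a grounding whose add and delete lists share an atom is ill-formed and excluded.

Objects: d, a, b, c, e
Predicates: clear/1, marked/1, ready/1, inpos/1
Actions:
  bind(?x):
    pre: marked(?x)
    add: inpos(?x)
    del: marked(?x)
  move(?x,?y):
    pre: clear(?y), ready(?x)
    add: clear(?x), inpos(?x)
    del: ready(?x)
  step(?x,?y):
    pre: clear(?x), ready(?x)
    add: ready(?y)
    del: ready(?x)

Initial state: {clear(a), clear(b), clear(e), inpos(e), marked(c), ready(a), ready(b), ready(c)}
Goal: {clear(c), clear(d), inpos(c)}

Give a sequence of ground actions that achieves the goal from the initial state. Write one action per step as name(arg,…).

move(c,a); step(a,d); move(d,a)

1. move(c,a)  →  {clear(a), clear(b), clear(c), clear(e), inpos(c), inpos(e), marked(c), ready(a), ready(b)}
2. step(a,d)  →  {clear(a), clear(b), clear(c), clear(e), inpos(c), inpos(e), marked(c), ready(b), ready(d)}
3. move(d,a)  →  {clear(a), clear(b), clear(c), clear(d), clear(e), inpos(c), inpos(d), inpos(e), marked(c), ready(b)}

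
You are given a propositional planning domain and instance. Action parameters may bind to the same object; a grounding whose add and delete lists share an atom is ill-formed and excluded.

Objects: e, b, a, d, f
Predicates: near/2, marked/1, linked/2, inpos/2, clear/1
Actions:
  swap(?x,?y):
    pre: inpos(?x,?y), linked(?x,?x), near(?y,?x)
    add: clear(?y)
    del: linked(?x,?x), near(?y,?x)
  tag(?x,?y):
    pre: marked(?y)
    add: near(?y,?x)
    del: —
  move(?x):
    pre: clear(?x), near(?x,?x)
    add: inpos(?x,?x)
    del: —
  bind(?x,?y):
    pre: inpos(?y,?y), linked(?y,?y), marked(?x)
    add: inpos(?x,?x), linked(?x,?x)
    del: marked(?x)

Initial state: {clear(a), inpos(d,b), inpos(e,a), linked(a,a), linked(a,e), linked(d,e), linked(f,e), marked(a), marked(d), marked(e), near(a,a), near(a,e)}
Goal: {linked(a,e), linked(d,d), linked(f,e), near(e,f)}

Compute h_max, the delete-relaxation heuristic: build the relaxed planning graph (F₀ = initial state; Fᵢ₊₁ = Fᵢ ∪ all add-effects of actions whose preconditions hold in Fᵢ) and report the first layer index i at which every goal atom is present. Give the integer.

F0 = init (12 atoms)
F1 = F0 ∪ {inpos(a,a), near(a,b), near(a,d), near(a,f), near(d,a), near(d,b), near(d,d), near(d,e), near(d,f), near(e,a), near(e,b), near(e,d), near(e,e), near(e,f)}  (26 atoms)
F2 = F1 ∪ {inpos(d,d), inpos(e,e), linked(d,d), linked(e,e)}  (30 atoms)
goal ⊆ F2  ⇒  h_max = 2

2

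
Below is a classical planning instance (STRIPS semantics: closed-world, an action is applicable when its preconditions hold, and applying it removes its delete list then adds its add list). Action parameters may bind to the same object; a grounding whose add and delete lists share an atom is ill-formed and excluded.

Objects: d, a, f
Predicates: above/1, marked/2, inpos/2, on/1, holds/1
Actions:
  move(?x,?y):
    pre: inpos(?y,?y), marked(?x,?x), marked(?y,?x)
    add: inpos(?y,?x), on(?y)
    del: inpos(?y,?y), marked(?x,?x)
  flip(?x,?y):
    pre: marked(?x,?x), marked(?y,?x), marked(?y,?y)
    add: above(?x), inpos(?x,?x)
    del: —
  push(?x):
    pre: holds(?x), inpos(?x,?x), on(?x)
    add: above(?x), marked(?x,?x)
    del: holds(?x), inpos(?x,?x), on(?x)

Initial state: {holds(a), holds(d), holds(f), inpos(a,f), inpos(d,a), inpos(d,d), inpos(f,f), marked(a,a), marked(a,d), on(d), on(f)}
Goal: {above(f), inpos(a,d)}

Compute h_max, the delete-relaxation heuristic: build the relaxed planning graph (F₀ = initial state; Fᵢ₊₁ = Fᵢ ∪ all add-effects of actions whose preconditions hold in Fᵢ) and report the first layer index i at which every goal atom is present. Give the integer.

F0 = init (11 atoms)
F1 = F0 ∪ {above(a), above(d), above(f), inpos(a,a), marked(d,d), marked(f,f)}  (17 atoms)
F2 = F1 ∪ {inpos(a,d), on(a)}  (19 atoms)
goal ⊆ F2  ⇒  h_max = 2

2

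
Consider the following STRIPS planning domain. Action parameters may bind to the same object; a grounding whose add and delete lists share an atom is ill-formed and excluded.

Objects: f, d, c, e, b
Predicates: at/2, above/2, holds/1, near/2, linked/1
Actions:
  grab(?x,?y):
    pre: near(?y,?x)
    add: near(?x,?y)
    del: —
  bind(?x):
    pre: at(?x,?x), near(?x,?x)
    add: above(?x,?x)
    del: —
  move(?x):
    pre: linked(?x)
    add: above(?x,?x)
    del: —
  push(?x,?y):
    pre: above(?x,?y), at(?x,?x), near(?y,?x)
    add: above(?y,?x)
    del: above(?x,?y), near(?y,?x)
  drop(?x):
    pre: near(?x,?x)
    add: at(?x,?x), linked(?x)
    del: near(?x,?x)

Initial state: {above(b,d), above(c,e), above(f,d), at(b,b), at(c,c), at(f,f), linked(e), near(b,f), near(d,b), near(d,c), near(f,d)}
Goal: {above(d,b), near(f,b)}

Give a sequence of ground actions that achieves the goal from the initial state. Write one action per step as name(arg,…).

grab(f,b); push(b,d)

1. grab(f,b)  →  {above(b,d), above(c,e), above(f,d), at(b,b), at(c,c), at(f,f), linked(e), near(b,f), near(d,b), near(d,c), near(f,b), near(f,d)}
2. push(b,d)  →  {above(c,e), above(d,b), above(f,d), at(b,b), at(c,c), at(f,f), linked(e), near(b,f), near(d,c), near(f,b), near(f,d)}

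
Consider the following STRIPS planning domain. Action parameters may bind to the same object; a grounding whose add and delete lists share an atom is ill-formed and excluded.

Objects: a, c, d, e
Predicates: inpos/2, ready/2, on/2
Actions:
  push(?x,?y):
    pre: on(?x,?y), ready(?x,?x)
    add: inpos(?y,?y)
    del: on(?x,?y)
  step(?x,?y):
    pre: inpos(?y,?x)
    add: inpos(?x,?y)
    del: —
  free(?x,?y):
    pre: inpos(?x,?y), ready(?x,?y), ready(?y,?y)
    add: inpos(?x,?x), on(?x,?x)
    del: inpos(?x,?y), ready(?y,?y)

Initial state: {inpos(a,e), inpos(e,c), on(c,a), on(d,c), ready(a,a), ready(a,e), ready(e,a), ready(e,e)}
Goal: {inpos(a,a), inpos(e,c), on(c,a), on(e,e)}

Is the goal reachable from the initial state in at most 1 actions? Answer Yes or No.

No

1. step(e,a)  →  {inpos(a,e), inpos(e,a), inpos(e,c), on(c,a), on(d,c), ready(a,a), ready(a,e), ready(e,a), ready(e,e)}
2. free(a,e)  →  {inpos(a,a), inpos(e,a), inpos(e,c), on(a,a), on(c,a), on(d,c), ready(a,a), ready(a,e), ready(e,a)}
3. free(e,a)  →  {inpos(a,a), inpos(e,c), inpos(e,e), on(a,a), on(c,a), on(d,c), on(e,e), ready(a,e), ready(e,a)}
optimal plan length = 3; 3 > 1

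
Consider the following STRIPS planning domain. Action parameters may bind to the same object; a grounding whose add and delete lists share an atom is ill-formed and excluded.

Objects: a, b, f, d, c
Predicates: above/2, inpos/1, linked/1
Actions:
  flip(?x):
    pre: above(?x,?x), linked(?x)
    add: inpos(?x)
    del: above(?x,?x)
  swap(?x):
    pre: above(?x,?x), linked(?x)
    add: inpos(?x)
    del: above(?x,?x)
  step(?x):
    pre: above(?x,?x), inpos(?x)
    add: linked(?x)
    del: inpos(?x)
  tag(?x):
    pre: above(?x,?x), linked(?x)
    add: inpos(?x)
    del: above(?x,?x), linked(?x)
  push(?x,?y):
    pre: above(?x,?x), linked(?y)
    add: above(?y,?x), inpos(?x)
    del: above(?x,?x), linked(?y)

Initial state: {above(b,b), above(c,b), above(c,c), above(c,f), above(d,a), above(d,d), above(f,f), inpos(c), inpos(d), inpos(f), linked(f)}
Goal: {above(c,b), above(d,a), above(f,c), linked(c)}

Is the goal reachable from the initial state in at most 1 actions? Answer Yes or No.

No

1. step(c)  →  {above(b,b), above(c,b), above(c,c), above(c,f), above(d,a), above(d,d), above(f,f), inpos(d), inpos(f), linked(c), linked(f)}
2. push(c,f)  →  {above(b,b), above(c,b), above(c,f), above(d,a), above(d,d), above(f,c), above(f,f), inpos(c), inpos(d), inpos(f), linked(c)}
optimal plan length = 2; 2 > 1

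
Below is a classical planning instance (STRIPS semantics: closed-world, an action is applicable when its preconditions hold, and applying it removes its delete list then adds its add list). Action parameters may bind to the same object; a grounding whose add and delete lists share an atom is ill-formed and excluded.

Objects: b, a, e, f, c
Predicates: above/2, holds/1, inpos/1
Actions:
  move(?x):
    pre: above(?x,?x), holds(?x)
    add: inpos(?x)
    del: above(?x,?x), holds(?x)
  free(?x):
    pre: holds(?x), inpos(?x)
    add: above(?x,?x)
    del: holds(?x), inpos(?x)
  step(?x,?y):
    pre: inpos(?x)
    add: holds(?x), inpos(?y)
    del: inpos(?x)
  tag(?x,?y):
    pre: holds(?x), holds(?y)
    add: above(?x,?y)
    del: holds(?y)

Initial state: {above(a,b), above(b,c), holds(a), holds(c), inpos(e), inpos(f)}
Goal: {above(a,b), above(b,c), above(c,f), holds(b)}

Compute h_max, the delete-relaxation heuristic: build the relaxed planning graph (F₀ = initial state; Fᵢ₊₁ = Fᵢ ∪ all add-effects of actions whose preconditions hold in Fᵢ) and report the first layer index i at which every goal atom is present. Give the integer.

2

F0 = init (6 atoms)
F1 = F0 ∪ {above(a,a), above(a,c), above(c,a), above(c,c), holds(e), holds(f), inpos(a), inpos(b), inpos(c)}  (15 atoms)
F2 = F1 ∪ {above(a,e), above(a,f), above(c,e), above(c,f), above(e,a), above(e,c), above(e,e), above(e,f), above(f,a), above(f,c), above(f,e), above(f,f), holds(b)}  (28 atoms)
goal ⊆ F2  ⇒  h_max = 2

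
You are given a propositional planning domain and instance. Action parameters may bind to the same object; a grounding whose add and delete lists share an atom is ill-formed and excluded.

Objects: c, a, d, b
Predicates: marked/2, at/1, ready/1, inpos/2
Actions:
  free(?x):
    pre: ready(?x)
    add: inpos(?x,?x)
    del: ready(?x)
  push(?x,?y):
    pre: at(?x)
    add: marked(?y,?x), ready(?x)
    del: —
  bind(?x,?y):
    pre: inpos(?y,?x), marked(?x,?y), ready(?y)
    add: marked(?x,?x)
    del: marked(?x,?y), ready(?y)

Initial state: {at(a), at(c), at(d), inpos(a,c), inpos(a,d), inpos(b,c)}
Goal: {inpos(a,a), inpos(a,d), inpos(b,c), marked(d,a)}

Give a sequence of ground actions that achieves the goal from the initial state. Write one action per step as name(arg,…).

1. push(a,d)  →  {at(a), at(c), at(d), inpos(a,c), inpos(a,d), inpos(b,c), marked(d,a), ready(a)}
2. free(a)  →  {at(a), at(c), at(d), inpos(a,a), inpos(a,c), inpos(a,d), inpos(b,c), marked(d,a)}

push(a,d); free(a)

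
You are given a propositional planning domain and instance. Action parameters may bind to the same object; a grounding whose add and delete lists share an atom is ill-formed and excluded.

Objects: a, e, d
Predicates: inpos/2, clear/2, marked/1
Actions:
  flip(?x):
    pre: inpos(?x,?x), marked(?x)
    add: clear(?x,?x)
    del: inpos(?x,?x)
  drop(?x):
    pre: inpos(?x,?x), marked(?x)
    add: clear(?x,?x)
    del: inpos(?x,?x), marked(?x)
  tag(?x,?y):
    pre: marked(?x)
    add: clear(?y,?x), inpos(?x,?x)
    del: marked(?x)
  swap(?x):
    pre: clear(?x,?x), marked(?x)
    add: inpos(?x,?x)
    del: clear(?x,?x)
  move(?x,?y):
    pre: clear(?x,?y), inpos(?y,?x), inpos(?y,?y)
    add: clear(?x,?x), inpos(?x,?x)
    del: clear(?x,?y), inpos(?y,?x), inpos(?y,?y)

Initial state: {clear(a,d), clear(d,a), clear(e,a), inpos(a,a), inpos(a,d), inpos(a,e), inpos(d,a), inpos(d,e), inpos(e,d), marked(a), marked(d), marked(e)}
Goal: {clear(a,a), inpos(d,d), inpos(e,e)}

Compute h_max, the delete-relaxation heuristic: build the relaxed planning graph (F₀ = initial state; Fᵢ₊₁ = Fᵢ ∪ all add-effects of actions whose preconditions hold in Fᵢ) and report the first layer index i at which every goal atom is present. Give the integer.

1

F0 = init (12 atoms)
F1 = F0 ∪ {clear(a,a), clear(a,e), clear(d,d), clear(d,e), clear(e,d), clear(e,e), inpos(d,d), inpos(e,e)}  (20 atoms)
goal ⊆ F1  ⇒  h_max = 1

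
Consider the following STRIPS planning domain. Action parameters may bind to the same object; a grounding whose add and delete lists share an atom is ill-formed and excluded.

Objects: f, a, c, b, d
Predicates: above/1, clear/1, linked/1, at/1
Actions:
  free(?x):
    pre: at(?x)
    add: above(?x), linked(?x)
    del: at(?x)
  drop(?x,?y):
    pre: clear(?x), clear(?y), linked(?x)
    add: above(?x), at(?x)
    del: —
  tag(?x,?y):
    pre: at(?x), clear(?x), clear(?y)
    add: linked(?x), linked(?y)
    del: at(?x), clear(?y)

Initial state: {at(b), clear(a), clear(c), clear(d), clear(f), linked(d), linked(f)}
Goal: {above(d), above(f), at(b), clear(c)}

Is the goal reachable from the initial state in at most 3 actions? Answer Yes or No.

1. drop(f,f)  →  {above(f), at(b), at(f), clear(a), clear(c), clear(d), clear(f), linked(d), linked(f)}
2. drop(d,f)  →  {above(d), above(f), at(b), at(d), at(f), clear(a), clear(c), clear(d), clear(f), linked(d), linked(f)}
optimal plan length = 2; 2 ≤ 3

Yes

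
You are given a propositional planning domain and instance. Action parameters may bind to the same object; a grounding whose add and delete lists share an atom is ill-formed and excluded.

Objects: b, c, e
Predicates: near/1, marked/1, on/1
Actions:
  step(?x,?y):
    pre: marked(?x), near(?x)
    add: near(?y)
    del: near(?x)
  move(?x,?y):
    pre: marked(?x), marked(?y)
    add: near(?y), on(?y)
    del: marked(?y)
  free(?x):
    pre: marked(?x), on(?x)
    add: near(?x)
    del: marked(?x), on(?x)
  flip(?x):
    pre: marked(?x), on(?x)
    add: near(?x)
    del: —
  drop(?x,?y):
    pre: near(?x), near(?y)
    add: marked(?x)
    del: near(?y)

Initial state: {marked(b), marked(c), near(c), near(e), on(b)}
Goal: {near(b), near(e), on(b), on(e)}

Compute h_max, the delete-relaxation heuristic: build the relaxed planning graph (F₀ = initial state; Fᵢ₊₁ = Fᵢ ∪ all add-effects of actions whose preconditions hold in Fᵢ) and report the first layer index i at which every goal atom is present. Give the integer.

F0 = init (5 atoms)
F1 = F0 ∪ {marked(e), near(b), on(c)}  (8 atoms)
F2 = F1 ∪ {on(e)}  (9 atoms)
goal ⊆ F2  ⇒  h_max = 2

2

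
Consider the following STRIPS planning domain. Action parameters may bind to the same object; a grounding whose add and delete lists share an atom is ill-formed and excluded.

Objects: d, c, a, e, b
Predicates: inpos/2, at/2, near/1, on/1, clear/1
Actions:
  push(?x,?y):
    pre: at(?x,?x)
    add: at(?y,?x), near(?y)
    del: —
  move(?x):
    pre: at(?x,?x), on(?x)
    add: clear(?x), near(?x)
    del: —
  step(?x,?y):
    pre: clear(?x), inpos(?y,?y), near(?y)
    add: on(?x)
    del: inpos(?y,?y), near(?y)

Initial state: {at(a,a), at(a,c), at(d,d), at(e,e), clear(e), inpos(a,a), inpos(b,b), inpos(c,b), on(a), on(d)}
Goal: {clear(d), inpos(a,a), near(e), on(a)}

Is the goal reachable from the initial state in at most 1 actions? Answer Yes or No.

1. push(d,e)  →  {at(a,a), at(a,c), at(d,d), at(e,d), at(e,e), clear(e), inpos(a,a), inpos(b,b), inpos(c,b), near(e), on(a), on(d)}
2. move(d)  →  {at(a,a), at(a,c), at(d,d), at(e,d), at(e,e), clear(d), clear(e), inpos(a,a), inpos(b,b), inpos(c,b), near(d), near(e), on(a), on(d)}
optimal plan length = 2; 2 > 1

No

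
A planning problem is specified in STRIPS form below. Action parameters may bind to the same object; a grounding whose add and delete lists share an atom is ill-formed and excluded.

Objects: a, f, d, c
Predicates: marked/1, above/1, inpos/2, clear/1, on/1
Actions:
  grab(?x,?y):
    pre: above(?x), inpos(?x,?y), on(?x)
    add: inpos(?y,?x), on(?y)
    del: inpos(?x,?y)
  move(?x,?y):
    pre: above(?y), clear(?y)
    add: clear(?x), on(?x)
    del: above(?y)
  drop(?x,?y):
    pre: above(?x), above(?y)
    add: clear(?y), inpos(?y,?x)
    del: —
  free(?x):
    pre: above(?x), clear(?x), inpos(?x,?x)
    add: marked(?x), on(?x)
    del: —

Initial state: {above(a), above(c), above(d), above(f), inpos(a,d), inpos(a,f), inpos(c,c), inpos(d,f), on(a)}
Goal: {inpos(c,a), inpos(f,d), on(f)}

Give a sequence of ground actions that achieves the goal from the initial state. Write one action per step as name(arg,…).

grab(a,f); drop(a,c); drop(d,f)

1. grab(a,f)  →  {above(a), above(c), above(d), above(f), inpos(a,d), inpos(c,c), inpos(d,f), inpos(f,a), on(a), on(f)}
2. drop(a,c)  →  {above(a), above(c), above(d), above(f), clear(c), inpos(a,d), inpos(c,a), inpos(c,c), inpos(d,f), inpos(f,a), on(a), on(f)}
3. drop(d,f)  →  {above(a), above(c), above(d), above(f), clear(c), clear(f), inpos(a,d), inpos(c,a), inpos(c,c), inpos(d,f), inpos(f,a), inpos(f,d), on(a), on(f)}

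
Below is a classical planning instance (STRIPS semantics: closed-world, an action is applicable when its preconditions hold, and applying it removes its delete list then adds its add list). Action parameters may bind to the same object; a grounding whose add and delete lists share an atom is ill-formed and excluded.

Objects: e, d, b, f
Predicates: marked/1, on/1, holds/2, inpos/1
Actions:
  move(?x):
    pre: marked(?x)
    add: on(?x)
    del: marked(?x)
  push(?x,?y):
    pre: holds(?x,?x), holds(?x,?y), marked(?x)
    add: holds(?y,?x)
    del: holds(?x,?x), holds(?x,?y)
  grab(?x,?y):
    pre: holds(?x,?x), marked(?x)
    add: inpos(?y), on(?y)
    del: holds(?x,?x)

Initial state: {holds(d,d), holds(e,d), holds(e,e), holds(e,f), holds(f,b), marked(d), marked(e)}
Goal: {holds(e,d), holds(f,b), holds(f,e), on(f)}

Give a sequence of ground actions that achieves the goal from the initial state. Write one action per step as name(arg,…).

1. push(e,f)  →  {holds(d,d), holds(e,d), holds(f,b), holds(f,e), marked(d), marked(e)}
2. grab(d,f)  →  {holds(e,d), holds(f,b), holds(f,e), inpos(f), marked(d), marked(e), on(f)}

push(e,f); grab(d,f)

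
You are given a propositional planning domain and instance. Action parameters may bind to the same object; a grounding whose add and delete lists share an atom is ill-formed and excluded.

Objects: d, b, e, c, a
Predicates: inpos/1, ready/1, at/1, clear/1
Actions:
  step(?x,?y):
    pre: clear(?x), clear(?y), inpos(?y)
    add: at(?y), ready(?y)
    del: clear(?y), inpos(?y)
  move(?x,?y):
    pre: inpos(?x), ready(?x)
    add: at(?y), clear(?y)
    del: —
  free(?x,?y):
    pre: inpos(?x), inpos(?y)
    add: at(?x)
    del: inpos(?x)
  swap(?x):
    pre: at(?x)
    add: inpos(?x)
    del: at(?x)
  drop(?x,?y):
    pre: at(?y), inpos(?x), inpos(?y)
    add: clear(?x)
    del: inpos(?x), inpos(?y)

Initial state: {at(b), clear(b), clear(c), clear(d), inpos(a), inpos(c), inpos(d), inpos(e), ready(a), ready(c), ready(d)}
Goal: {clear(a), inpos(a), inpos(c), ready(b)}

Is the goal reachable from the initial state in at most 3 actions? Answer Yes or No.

Yes

1. move(d,a)  →  {at(a), at(b), clear(a), clear(b), clear(c), clear(d), inpos(a), inpos(c), inpos(d), inpos(e), ready(a), ready(c), ready(d)}
2. swap(b)  →  {at(a), clear(a), clear(b), clear(c), clear(d), inpos(a), inpos(b), inpos(c), inpos(d), inpos(e), ready(a), ready(c), ready(d)}
3. step(d,b)  →  {at(a), at(b), clear(a), clear(c), clear(d), inpos(a), inpos(c), inpos(d), inpos(e), ready(a), ready(b), ready(c), ready(d)}
optimal plan length = 3; 3 ≤ 3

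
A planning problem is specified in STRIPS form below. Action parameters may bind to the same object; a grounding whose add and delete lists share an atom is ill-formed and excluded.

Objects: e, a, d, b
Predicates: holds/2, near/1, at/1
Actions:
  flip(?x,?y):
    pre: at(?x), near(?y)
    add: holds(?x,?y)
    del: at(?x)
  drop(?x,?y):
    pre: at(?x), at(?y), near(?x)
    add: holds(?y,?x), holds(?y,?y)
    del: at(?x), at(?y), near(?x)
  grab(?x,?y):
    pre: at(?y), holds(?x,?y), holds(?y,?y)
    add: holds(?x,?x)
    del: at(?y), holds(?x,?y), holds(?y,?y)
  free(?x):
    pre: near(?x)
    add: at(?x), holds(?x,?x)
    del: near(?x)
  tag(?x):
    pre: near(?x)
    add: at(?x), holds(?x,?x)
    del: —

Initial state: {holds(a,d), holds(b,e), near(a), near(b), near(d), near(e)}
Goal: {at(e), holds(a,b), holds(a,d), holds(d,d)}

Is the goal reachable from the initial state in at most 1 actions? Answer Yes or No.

No

1. free(e)  →  {at(e), holds(a,d), holds(b,e), holds(e,e), near(a), near(b), near(d)}
2. free(a)  →  {at(a), at(e), holds(a,a), holds(a,d), holds(b,e), holds(e,e), near(b), near(d)}
3. flip(a,b)  →  {at(e), holds(a,a), holds(a,b), holds(a,d), holds(b,e), holds(e,e), near(b), near(d)}
4. free(d)  →  {at(d), at(e), holds(a,a), holds(a,b), holds(a,d), holds(b,e), holds(d,d), holds(e,e), near(b)}
optimal plan length = 4; 4 > 1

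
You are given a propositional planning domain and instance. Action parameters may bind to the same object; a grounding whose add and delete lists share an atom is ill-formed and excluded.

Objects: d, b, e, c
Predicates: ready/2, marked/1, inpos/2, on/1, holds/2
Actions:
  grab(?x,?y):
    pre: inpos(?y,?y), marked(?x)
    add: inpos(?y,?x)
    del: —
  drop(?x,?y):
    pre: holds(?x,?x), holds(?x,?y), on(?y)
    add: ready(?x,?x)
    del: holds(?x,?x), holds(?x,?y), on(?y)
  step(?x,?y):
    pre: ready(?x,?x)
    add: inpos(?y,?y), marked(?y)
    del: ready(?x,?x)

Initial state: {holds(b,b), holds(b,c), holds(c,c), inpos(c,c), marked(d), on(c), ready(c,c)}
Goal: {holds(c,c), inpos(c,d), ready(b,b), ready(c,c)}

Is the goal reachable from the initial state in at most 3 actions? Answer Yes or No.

Yes

1. grab(d,c)  →  {holds(b,b), holds(b,c), holds(c,c), inpos(c,c), inpos(c,d), marked(d), on(c), ready(c,c)}
2. drop(b,c)  →  {holds(c,c), inpos(c,c), inpos(c,d), marked(d), ready(b,b), ready(c,c)}
optimal plan length = 2; 2 ≤ 3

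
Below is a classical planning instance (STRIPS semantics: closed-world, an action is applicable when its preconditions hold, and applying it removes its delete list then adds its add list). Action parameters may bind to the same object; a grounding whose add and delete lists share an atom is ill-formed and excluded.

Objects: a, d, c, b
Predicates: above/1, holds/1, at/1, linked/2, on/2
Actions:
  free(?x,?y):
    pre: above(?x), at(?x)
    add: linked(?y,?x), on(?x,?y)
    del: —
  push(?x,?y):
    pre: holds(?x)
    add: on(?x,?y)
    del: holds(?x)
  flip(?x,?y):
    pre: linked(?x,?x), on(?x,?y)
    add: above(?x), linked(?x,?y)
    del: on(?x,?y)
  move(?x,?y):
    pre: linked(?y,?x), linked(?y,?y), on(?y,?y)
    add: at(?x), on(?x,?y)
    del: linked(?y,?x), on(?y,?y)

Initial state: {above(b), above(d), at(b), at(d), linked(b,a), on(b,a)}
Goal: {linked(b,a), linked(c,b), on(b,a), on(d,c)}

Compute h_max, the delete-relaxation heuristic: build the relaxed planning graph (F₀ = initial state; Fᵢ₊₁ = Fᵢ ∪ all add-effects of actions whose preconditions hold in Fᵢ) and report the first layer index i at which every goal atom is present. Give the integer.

F0 = init (6 atoms)
F1 = F0 ∪ {linked(a,b), linked(a,d), linked(b,b), linked(b,d), linked(c,b), linked(c,d), linked(d,b), linked(d,d), on(b,b), on(b,c), on(b,d), on(d,a), on(d,b), on(d,c), on(d,d)}  (21 atoms)
goal ⊆ F1  ⇒  h_max = 1

1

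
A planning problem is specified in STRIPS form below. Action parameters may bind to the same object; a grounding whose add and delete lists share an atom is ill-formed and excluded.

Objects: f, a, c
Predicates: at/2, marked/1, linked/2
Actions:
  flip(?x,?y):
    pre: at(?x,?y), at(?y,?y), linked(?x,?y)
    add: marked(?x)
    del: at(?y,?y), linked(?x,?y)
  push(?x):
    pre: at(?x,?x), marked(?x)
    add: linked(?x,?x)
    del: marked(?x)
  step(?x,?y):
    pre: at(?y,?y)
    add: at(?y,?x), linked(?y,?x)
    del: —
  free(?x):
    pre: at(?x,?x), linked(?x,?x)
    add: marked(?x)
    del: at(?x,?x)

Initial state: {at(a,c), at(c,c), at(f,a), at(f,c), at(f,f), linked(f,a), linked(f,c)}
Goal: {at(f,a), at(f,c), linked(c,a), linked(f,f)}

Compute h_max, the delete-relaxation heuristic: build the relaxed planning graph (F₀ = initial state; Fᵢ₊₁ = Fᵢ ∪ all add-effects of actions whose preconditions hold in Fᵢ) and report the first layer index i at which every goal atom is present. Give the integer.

1

F0 = init (7 atoms)
F1 = F0 ∪ {at(c,a), at(c,f), linked(c,a), linked(c,c), linked(c,f), linked(f,f), marked(f)}  (14 atoms)
goal ⊆ F1  ⇒  h_max = 1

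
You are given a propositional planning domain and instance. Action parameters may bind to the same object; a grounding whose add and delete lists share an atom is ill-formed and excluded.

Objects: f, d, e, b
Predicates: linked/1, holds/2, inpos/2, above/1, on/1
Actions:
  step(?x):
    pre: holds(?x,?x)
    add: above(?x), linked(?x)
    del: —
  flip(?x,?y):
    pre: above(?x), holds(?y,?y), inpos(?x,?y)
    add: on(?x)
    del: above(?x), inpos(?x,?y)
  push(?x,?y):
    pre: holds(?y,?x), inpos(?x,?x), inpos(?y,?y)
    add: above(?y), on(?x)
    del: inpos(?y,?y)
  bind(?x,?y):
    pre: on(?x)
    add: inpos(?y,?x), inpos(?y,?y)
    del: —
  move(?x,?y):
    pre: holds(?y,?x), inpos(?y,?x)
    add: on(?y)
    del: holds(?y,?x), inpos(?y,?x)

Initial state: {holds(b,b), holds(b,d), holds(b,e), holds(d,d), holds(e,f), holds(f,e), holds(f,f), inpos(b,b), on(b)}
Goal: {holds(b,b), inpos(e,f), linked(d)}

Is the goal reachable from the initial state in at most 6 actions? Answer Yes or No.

Yes

1. step(d)  →  {above(d), holds(b,b), holds(b,d), holds(b,e), holds(d,d), holds(e,f), holds(f,e), holds(f,f), inpos(b,b), linked(d), on(b)}
2. bind(b,f)  →  {above(d), holds(b,b), holds(b,d), holds(b,e), holds(d,d), holds(e,f), holds(f,e), holds(f,f), inpos(b,b), inpos(f,b), inpos(f,f), linked(d), on(b)}
3. push(f,f)  →  {above(d), above(f), holds(b,b), holds(b,d), holds(b,e), holds(d,d), holds(e,f), holds(f,e), holds(f,f), inpos(b,b), inpos(f,b), linked(d), on(b), on(f)}
4. bind(f,e)  →  {above(d), above(f), holds(b,b), holds(b,d), holds(b,e), holds(d,d), holds(e,f), holds(f,e), holds(f,f), inpos(b,b), inpos(e,e), inpos(e,f), inpos(f,b), linked(d), on(b), on(f)}
optimal plan length = 4; 4 ≤ 6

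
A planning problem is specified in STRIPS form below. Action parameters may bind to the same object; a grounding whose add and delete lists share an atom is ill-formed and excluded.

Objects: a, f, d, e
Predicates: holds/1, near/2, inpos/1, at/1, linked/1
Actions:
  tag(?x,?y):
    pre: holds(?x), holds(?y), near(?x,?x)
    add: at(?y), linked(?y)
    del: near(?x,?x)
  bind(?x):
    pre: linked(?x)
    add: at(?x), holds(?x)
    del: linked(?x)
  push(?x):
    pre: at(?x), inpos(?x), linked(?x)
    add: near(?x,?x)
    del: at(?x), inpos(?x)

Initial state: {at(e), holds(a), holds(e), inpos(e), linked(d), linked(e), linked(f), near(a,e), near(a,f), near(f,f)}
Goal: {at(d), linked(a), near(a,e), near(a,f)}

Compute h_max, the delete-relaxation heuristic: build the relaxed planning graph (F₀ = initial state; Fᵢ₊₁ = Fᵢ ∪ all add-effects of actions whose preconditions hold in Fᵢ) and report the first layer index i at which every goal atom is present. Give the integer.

F0 = init (10 atoms)
F1 = F0 ∪ {at(d), at(f), holds(d), holds(f), near(e,e)}  (15 atoms)
F2 = F1 ∪ {at(a), linked(a)}  (17 atoms)
goal ⊆ F2  ⇒  h_max = 2

2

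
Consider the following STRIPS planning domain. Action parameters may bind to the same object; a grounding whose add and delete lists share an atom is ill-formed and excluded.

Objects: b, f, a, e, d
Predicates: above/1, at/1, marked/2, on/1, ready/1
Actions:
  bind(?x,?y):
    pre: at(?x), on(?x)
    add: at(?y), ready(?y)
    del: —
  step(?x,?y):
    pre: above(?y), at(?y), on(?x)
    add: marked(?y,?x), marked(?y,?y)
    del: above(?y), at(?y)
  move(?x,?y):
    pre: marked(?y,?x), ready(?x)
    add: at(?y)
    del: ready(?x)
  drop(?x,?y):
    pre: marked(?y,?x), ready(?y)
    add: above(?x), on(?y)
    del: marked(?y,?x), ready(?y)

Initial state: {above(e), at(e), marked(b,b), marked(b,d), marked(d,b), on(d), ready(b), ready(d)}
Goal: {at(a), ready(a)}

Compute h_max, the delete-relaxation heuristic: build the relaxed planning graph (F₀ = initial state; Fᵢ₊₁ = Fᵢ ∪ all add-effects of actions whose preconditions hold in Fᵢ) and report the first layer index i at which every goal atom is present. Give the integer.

2

F0 = init (8 atoms)
F1 = F0 ∪ {above(b), above(d), at(b), at(d), marked(e,d), marked(e,e), on(b)}  (15 atoms)
F2 = F1 ∪ {at(a), at(f), marked(d,d), marked(e,b), ready(a), ready(e), ready(f)}  (22 atoms)
goal ⊆ F2  ⇒  h_max = 2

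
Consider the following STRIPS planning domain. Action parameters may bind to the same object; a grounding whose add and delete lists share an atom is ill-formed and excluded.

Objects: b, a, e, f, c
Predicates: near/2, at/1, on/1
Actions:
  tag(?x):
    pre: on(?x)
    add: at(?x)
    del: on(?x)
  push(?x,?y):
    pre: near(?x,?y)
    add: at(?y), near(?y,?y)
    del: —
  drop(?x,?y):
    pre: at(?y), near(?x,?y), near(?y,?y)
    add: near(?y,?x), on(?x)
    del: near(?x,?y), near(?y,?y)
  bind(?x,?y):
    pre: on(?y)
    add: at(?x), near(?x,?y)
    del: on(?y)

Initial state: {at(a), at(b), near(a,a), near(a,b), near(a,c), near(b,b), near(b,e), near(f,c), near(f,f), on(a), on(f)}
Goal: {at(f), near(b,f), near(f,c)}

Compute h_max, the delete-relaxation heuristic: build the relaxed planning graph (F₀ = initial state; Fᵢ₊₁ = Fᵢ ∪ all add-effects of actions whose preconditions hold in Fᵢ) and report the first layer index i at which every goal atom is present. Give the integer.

F0 = init (11 atoms)
F1 = F0 ∪ {at(c), at(e), at(f), near(a,f), near(b,a), near(b,f), near(c,a), near(c,c), near(c,f), near(e,a), near(e,e), near(e,f), near(f,a)}  (24 atoms)
goal ⊆ F1  ⇒  h_max = 1

1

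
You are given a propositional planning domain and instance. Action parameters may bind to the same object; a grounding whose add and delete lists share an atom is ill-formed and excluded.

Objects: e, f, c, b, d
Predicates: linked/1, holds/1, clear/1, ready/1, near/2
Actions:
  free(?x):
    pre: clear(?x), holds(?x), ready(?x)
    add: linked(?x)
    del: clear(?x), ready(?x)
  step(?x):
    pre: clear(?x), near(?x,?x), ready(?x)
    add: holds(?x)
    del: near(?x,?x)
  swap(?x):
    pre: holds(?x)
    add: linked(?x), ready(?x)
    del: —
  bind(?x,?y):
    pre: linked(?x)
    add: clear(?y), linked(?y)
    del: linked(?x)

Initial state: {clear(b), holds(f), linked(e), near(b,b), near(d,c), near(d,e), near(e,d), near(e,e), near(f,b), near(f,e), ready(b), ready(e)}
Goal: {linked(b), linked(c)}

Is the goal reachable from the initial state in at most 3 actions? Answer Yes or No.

Yes

1. step(b)  →  {clear(b), holds(b), holds(f), linked(e), near(d,c), near(d,e), near(e,d), near(e,e), near(f,b), near(f,e), ready(b), ready(e)}
2. free(b)  →  {holds(b), holds(f), linked(b), linked(e), near(d,c), near(d,e), near(e,d), near(e,e), near(f,b), near(f,e), ready(e)}
3. bind(e,c)  →  {clear(c), holds(b), holds(f), linked(b), linked(c), near(d,c), near(d,e), near(e,d), near(e,e), near(f,b), near(f,e), ready(e)}
optimal plan length = 3; 3 ≤ 3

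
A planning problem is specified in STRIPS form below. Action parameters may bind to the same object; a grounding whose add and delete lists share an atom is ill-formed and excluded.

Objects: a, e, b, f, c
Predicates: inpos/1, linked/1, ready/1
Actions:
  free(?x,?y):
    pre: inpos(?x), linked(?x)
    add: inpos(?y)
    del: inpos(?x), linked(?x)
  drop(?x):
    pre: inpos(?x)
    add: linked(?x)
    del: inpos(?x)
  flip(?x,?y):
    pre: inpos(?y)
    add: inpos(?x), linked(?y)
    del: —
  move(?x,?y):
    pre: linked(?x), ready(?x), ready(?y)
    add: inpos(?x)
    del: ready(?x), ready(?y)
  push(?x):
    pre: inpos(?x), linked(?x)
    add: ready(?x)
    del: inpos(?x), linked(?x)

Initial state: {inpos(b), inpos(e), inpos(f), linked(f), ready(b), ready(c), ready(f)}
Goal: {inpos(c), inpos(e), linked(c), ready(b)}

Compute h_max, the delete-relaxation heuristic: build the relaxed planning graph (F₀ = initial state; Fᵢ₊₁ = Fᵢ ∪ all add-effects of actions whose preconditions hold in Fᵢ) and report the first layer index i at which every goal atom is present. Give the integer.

F0 = init (7 atoms)
F1 = F0 ∪ {inpos(a), inpos(c), linked(b), linked(e)}  (11 atoms)
F2 = F1 ∪ {linked(a), linked(c), ready(e)}  (14 atoms)
goal ⊆ F2  ⇒  h_max = 2

2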